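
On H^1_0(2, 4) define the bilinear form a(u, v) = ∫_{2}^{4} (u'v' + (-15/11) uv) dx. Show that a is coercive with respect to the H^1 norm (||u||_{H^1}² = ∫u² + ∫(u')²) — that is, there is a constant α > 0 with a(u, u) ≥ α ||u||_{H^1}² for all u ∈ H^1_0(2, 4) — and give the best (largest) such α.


α = (-60/11 + π^2)/(4 + π^2)

Coercivity of a(·,·) on H^1_0(2, 4) means a(u, u) ≥ α ||u||_{H^1}² for every u ∈ H^1_0.
The interval has length L = 2, and Poincaré/coercivity depend only on L. Here a(u, u) = ∫(u')² + (-15/11)·∫u².
Here c = -15/11 < 0 with |c| < (π/L)² = π^2/4, so coercivity still holds. The condition a(u,u) ≥ α||u||_{H^1}² reads (1−α)∫(u')² ≥ (α−c)∫u². Any admissible α is ≤ 1 (rapidly oscillating u have ∫u²/∫(u')² → 0), and α = 1 would force 0 ≥ (1−c)∫u², impossible since c < 1; so 1−α > 0. By the sharp Poincaré inequality on H^1_0 of an interval of length L, ∫(u')² ≥ (π/L)²∫u² with equality for the first sine mode sin(π(x−x₀)/L) (x₀ the left endpoint), so the inequality holds for all u iff (1−α)(π/L)² ≥ α − c, i.e. α ≤ ((π/L)² + c)/((π/L)² + 1) = (1 + c(L/π)²)/(1 + (L/π)²). (Direct route, valid since c ≤ 0: Poincaré gives c∫u² ≥ c(L/π)²∫(u')², so a(u,u) ≥ (1 + c(L/π)²)∫(u')², while ||u||_{H^1}² ≤ (1 + (L/π)²)∫(u')²; dividing yields the same α.) With (π/L)² = π^2/4 and c = -15/11, the largest admissible constant is α = ((π/L)² + c)/((π/L)² + 1).
Simplifying, α = (-60/11 + π^2)/(4 + π^2).


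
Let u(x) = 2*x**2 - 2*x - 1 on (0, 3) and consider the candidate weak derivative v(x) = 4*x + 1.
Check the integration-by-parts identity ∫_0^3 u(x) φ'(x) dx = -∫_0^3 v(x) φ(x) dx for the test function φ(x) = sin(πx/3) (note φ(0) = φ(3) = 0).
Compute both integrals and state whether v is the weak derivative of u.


LHS = -24/π, RHS = -42/π. No, v is not the weak derivative of u.

u(x) = 2*x**2 - 2*x - 1, classical derivative u'(x) = 4*x - 2.
φ(x) = sin(πx/3), so φ'(x) = π*cos(π*x/3)/3.
Note φ(0) = φ(3) = 0, so the boundary term u·φ vanishes.
LHS = ∫_0^3 u(x) φ'(x) dx = ∫_0^3 (2*π*x^2*cos(π*x/3)/3 - 2*π*x*cos(π*x/3)/3 - π*cos(π*x/3)/3) dx. Term by term:
  ∫_0^3 -π*cos(π*x/3)/3 dx = 0;  ∫_0^3 -2*π*x*cos(π*x/3)/3 dx = 12/π;  ∫_0^3 2*π*x^2*cos(π*x/3)/3 dx = -36/π.
Sum: 0 + 12/π − 36/π = -24/π.
So LHS = -24/π.
∫_0^3 v(x) φ(x) dx = ∫_0^3 (4*x*sin(π*x/3) + sin(π*x/3)) dx. Term by term:
  ∫_0^3 4*x*sin(π*x/3) dx = 36/π;  ∫_0^3 sin(π*x/3) dx = 6/π.
Sum: 36/π + 6/π = 42/π.
So RHS = -∫_0^3 v(x) φ(x) dx = -42/π.
LHS − RHS = 18/π ≠ 0, so the identity fails.
(For a valid weak derivative the identity must hold for EVERY test function, in particular this one. The failure shows v is NOT the weak derivative of u.)
Correct weak derivative would be u'(x) = 4*x - 2.


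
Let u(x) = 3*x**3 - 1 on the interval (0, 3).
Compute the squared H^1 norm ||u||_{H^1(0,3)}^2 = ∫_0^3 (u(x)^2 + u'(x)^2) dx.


||u||_{H^1}^2 = 464097/70

The H^1 norm (squared) on an interval (0, L) is
  ||u||_{H^1}^2 = ∫_0^L u(x)^2 dx + ∫_0^L u'(x)^2 dx.
Compute u'(x) = 9*x**2.
Then u(x)^2 = 9*x**6 - 6*x**3 + 1 and u'(x)^2 = 81*x**4.
Integrate each monomial from 0 to 3 using ∫_0^3 c·x^n dx = c·3^(n+1)/(n+1):
  ∫_0^3 u(x)^2 dx = ∫_0^3 (9*x^6 - 6*x^3 + 1) dx. Term by term:
    ∫_0^3 9*x^6 dx = 19683/7;  ∫_0^3 -6*x^3 dx = -243/2;  ∫_0^3 1 dx = 3.
  Sum: 19683/7 − 243/2 + 3 = 37707/14.
  ∫_0^3 u'(x)^2 dx = ∫_0^3 (81*x^4) dx. Term by term:
    ∫_0^3 81*x^4 dx = 19683/5.
Adding: ||u||_{H^1}^2 = 37707/14 + 19683/5 = 464097/70.


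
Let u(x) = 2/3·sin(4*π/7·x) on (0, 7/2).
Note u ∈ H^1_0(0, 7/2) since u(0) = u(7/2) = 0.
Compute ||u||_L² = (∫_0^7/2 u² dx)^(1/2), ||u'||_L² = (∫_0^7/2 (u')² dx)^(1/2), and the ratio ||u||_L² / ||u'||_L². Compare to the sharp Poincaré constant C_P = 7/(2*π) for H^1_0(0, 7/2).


||u||_L² / ||u'||_L² = 7/(4*π) < C_P = 7/(2*π).

u(x) = 2/3·sin(4*π/7·x), so u'(x) = 8*π*cos(4*π*x/7)/21.
Writing u(x) = A·sin(kπx/L) with A = 2/3 and k = 2, use ∫_0^L sin²(kπx/L) dx = L/2 and ∫_0^L cos²(kπx/L) dx = L/2.
u² = 4/9·sin²(4*π/7·x) and (u')² = 64*π^2/441·cos²(4*π/7·x), and each of sin², cos² integrates to L/2 = 7/4 over (0, 7/2).
∫_0^7/2 u² dx = 7/9, so ||u||_L² = sqrt(7)/3.
∫_0^7/2 (u')² dx = 16*π^2/63, so ||u'||_L² = 4*sqrt(7)*π/21.
Ratio ||u||_L² / ||u'||_L² = 7/(4*π).
Sharp Poincaré constant on H^1_0(0, 7/2) is C_P = L/π = 7/(2*π), achieved by sin(2*π/7·x).
This is the k = 2 harmonic; the ratio L/(kπ) is strictly less than C_P = L/π, consistent with the sharp inequality ||u||_L² ≤ C_P ||u'||_L².


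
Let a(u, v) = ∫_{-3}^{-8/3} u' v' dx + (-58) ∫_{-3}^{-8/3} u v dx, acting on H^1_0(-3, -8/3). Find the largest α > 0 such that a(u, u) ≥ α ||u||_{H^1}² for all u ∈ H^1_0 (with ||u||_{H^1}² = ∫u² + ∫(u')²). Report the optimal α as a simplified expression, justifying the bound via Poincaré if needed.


α = (-58 + 9*π^2)/(1 + 9*π^2)

Coercivity of a(·,·) on H^1_0(-3, -8/3) means a(u, u) ≥ α ||u||_{H^1}² for every u ∈ H^1_0.
The interval has length L = 1/3, and Poincaré/coercivity depend only on L. Here a(u, u) = ∫(u')² + (-58)·∫u².
Here c = -58 < 0 with |c| < (π/L)² = 9*π^2, so coercivity still holds. The condition a(u,u) ≥ α||u||_{H^1}² reads (1−α)∫(u')² ≥ (α−c)∫u². Any admissible α is ≤ 1 (rapidly oscillating u have ∫u²/∫(u')² → 0), and α = 1 would force 0 ≥ (1−c)∫u², impossible since c < 1; so 1−α > 0. By the sharp Poincaré inequality on H^1_0 of an interval of length L, ∫(u')² ≥ (π/L)²∫u² with equality for the first sine mode sin(π(x−x₀)/L) (x₀ the left endpoint), so the inequality holds for all u iff (1−α)(π/L)² ≥ α − c, i.e. α ≤ ((π/L)² + c)/((π/L)² + 1) = (1 + c(L/π)²)/(1 + (L/π)²). (Direct route, valid since c ≤ 0: Poincaré gives c∫u² ≥ c(L/π)²∫(u')², so a(u,u) ≥ (1 + c(L/π)²)∫(u')², while ||u||_{H^1}² ≤ (1 + (L/π)²)∫(u')²; dividing yields the same α.) With (π/L)² = 9*π^2 and c = -58, the largest admissible constant is α = ((π/L)² + c)/((π/L)² + 1).
Simplifying, α = (-58 + 9*π^2)/(1 + 9*π^2).


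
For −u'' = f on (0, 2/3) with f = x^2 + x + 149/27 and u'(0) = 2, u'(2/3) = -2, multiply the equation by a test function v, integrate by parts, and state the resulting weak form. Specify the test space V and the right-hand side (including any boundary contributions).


V = H^1(0, 2/3) (v unrestricted at boundary; u is determined up to an additive constant); weak form: ∫_0^2/3 u'v' dx = ∫_0^2/3 (x^2 + x + 149/27) v dx − 2·v(2/3) − 2·v(0) for all v ∈ V.

Multiply both sides by a test function v and integrate from 0 to 2/3:
  ∫_0^2/3 −u''(x) v(x) dx = ∫_0^2/3 f(x) v(x) dx.
Integrate the LHS by parts once:
  ∫_0^2/3 −u'' v dx = −[u'(x) v(x)]_0^2/3 + ∫_0^2/3 u'(x) v'(x) dx.
Thus ∫_0^2/3 u'(x) v'(x) dx = ∫_0^2/3 f(x) v(x) dx + [u'(x) v(x)]_0^2/3.
Choose V so that boundary terms are either known or forced to vanish.
u has inhomogeneous Neumann u'(0) = 2, u'(2/3) = -2. [u' v]_0^2/3 = (-2)·v(2/3) − (2)·v(0) = − 2·v(2/3) − 2·v(0). Take V = H^1(0, 2/3); boundary term becomes part of RHS.
Weak formulation: find u (satisfying any essential BC) such that ∫_0^2/3 u'(x) v'(x) dx = ∫_0^2/3 f v dx − 2·v(2/3) − 2·v(0) for all v ∈ V (Neumann data are natural BCs: they enter the RHS as boundary terms).
Substituting f(x) = x^2 + x + 149/27, the right-hand side is ∫_0^2/3 (x^2 + x + 149/27) v dx − 2·v(2/3) − 2·v(0).
Compatibility check (pure Neumann): taking v ≡ 1 ∈ V gives 0 = ∫_0^2/3 f dx + (-2) − (2), i.e. ∫_0^2/3 f dx must equal u'(0) − u'(2/3) = 4. Indeed ∫_0^2/3 (x^2 + x + 149/27) dx = 4, so the data are compatible. The solution is then unique only up to an additive constant (fix it e.g. by requiring ∫_0^2/3 u dx = 0).


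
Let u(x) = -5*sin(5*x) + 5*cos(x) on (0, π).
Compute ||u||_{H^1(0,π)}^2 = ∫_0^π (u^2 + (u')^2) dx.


||u||_{H^1(0,π)}^2 = 350*π

u'(x) = -5*sin(x) - 25*cos(5*x).
Expand u² and (u')² and integrate term by term on (0, π), using: for integers n ≥ 1, ∫_0^π sin²(nx) dx = ∫_0^π cos²(nx) dx = π/2; for n ≠ n', ∫_0^π sin(nx)sin(n'x) dx = ∫_0^π cos(nx)cos(n'x) dx = 0; and by product-to-sum, ∫_0^π sin(nx)cos(n'x) dx = ½∫_0^π [sin((n+n')x) + sin((n−n')x)] dx, which is 0 when n+n' is even and 2n/(n²−n'²) when n+n' is odd (it need not vanish on (0, π)).
  u² squared terms: (-5)²·∫sin(5x)² dx = 25·π/2 = 25*π/2;  (5)²·∫cos(x)² dx = 25·π/2 = 25*π/2.
  u² cross terms: 2·(-5)·(5)·∫sin(5x)·cos(x) dx = -50·(0) = 0.
  So ∫_0^π u² dx = 25*π/2 + 25*π/2 + 0 = 25*π.
  (u')² squared terms: (-25)²·∫cos(5x)² dx = 625·π/2 = 625*π/2;  (-5)²·∫sin(x)² dx = 25·π/2 = 25*π/2.
  (u')² cross terms: 2·(-25)·(-5)·∫cos(5x)·sin(x) dx = 250·(0) = 0.
  So ∫_0^π (u')² dx = 625*π/2 + 25*π/2 + 0 = 325*π.
||u||_{H^1}^2 = (25*π) + (325*π) = 350*π.


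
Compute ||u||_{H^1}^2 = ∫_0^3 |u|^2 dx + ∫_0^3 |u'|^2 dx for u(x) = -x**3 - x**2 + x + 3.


||u||_{H^1}^2 = 35043/35

The H^1 norm (squared) on an interval (0, L) is
  ||u||_{H^1}^2 = ∫_0^L u(x)^2 dx + ∫_0^L u'(x)^2 dx.
Compute u'(x) = -3*x**2 - 2*x + 1.
Then u(x)^2 = x**6 + 2*x**5 - x**4 - 8*x**3 - 5*x**2 + 6*x + 9 and u'(x)^2 = 9*x**4 + 12*x**3 - 2*x**2 - 4*x + 1.
Integrate each monomial from 0 to 3 using ∫_0^3 c·x^n dx = c·3^(n+1)/(n+1):
  ∫_0^3 u(x)^2 dx = ∫_0^3 (x^6 + 2*x^5 - x^4 - 8*x^3 - 5*x^2 + 6*x + 9) dx. Term by term:
    ∫_0^3 x^6 dx = 2187/7;  ∫_0^3 2*x^5 dx = 243;  ∫_0^3 -x^4 dx = -243/5;
    ∫_0^3 -8*x^3 dx = -162;  ∫_0^3 -5*x^2 dx = -45;  ∫_0^3 6*x dx = 27;
    ∫_0^3 9 dx = 27.
  Sum: 2187/7 + 243 − 243/5 − 162 − 45 + 27 + 27 = 12384/35.
  ∫_0^3 u'(x)^2 dx = ∫_0^3 (9*x^4 + 12*x^3 - 2*x^2 - 4*x + 1) dx. Term by term:
    ∫_0^3 9*x^4 dx = 2187/5;  ∫_0^3 12*x^3 dx = 243;  ∫_0^3 -2*x^2 dx = -18;
    ∫_0^3 -4*x dx = -18;  ∫_0^3 1 dx = 3.
  Sum: 2187/5 + 243 − 18 − 18 + 3 = 3237/5.
Adding: ||u||_{H^1}^2 = 12384/35 + 3237/5 = 35043/35.


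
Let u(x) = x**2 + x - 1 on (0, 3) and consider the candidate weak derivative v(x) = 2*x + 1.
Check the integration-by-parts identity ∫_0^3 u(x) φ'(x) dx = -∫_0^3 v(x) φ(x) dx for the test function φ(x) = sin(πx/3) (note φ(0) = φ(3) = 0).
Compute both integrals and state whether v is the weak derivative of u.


LHS = -24/π, RHS = -24/π. Yes, v = u' weakly.

u(x) = x**2 + x - 1, classical derivative u'(x) = 2*x + 1.
φ(x) = sin(πx/3), so φ'(x) = π*cos(π*x/3)/3.
Note φ(0) = φ(3) = 0, so the boundary term u·φ vanishes.
LHS = ∫_0^3 u(x) φ'(x) dx = ∫_0^3 (π*x^2*cos(π*x/3)/3 + π*x*cos(π*x/3)/3 - π*cos(π*x/3)/3) dx. Term by term:
  ∫_0^3 -π*cos(π*x/3)/3 dx = 0;  ∫_0^3 π*x*cos(π*x/3)/3 dx = -6/π;  ∫_0^3 π*x^2*cos(π*x/3)/3 dx = -18/π.
Sum: 0 − 6/π − 18/π = -24/π.
So LHS = -24/π.
∫_0^3 v(x) φ(x) dx = ∫_0^3 (2*x*sin(π*x/3) + sin(π*x/3)) dx. Term by term:
  ∫_0^3 2*x*sin(π*x/3) dx = 18/π;  ∫_0^3 sin(π*x/3) dx = 6/π.
Sum: 18/π + 6/π = 24/π.
So RHS = -∫_0^3 v(x) φ(x) dx = -24/π.
LHS = RHS, so the identity holds for this test φ.
Moreover u is smooth here and v(x) = u'(x) = 2*x + 1 pointwise, so the identity holds for every test function. Hence v is the weak derivative of u.


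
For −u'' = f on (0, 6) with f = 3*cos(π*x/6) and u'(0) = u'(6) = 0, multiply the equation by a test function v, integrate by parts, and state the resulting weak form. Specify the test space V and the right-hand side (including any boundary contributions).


V = H^1(0, 6) (no boundary constraint on v; u is determined up to an additive constant); weak form: ∫_0^6 u'v' dx = ∫_0^6 (3*cos(π*x/6)) v dx for all v ∈ V.

Multiply both sides by a test function v and integrate from 0 to 6:
  ∫_0^6 −u''(x) v(x) dx = ∫_0^6 f(x) v(x) dx.
Integrate the LHS by parts once:
  ∫_0^6 −u'' v dx = −[u'(x) v(x)]_0^6 + ∫_0^6 u'(x) v'(x) dx.
Thus ∫_0^6 u'(x) v'(x) dx = ∫_0^6 f(x) v(x) dx + [u'(x) v(x)]_0^6.
Choose V so that boundary terms are either known or forced to vanish.
u has homogeneous Neumann: u'(0) = u'(6) = 0. So [u' v]_0^6 = 0·v(6) − 0·v(0) = 0 for any v; take V = H^1(0, 6).
Weak formulation: find u (satisfying any essential BC) such that ∫_0^6 u'(x) v'(x) dx = ∫_0^6 f v dx for all v ∈ V (homogeneous Neumann, so boundary terms vanish).
Substituting f(x) = 3*cos(π*x/6), the right-hand side is ∫_0^6 (3*cos(π*x/6)) v dx.
Compatibility check (pure Neumann): taking v ≡ 1 ∈ V gives 0 = ∫_0^6 f dx + (0) − (0), i.e. ∫_0^6 f dx must equal u'(0) − u'(6) = 0. Indeed ∫_0^6 (3*cos(π*x/6)) dx = 0, so the data are compatible. The solution is then unique only up to an additive constant (fix it e.g. by requiring ∫_0^6 u dx = 0).


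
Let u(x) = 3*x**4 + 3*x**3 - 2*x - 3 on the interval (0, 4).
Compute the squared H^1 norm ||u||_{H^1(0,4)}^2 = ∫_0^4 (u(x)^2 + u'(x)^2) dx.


||u||_{H^1}^2 = 95829044/105

The H^1 norm (squared) on an interval (0, L) is
  ||u||_{H^1}^2 = ∫_0^L u(x)^2 dx + ∫_0^L u'(x)^2 dx.
Compute u'(x) = 12*x**3 + 9*x**2 - 2.
Then u(x)^2 = 9*x**8 + 18*x**7 + 9*x**6 - 12*x**5 - 30*x**4 - 18*x**3 + 4*x**2 + 12*x + 9 and u'(x)^2 = 144*x**6 + 216*x**5 + 81*x**4 - 48*x**3 - 36*x**2 + 4.
Integrate each monomial from 0 to 4 using ∫_0^4 c·x^n dx = c·4^(n+1)/(n+1):
  ∫_0^4 u(x)^2 dx = ∫_0^4 (9*x^8 + 18*x^7 + 9*x^6 - 12*x^5 - 30*x^4 - 18*x^3 + 4*x^2 + 12*x + 9) dx. Term by term:
    ∫_0^4 9*x^8 dx = 262144;  ∫_0^4 18*x^7 dx = 147456;  ∫_0^4 9*x^6 dx = 147456/7;
    ∫_0^4 -12*x^5 dx = -8192;  ∫_0^4 -30*x^4 dx = -6144;  ∫_0^4 -18*x^3 dx = -1152;
    ∫_0^4 4*x^2 dx = 256/3;  ∫_0^4 12*x dx = 96;  ∫_0^4 9 dx = 36.
  Sum: 262144 + 147456 + 147456/7 − 8192 − 6144 − 1152 + 256/3 + 96 + 36 = 8723284/21.
  ∫_0^4 u'(x)^2 dx = ∫_0^4 (144*x^6 + 216*x^5 + 81*x^4 - 48*x^3 - 36*x^2 + 4) dx. Term by term:
    ∫_0^4 144*x^6 dx = 2359296/7;  ∫_0^4 216*x^5 dx = 147456;  ∫_0^4 81*x^4 dx = 82944/5;
    ∫_0^4 -48*x^3 dx = -3072;  ∫_0^4 -36*x^2 dx = -768;  ∫_0^4 4 dx = 16.
  Sum: 2359296/7 + 147456 + 82944/5 − 3072 − 768 + 16 = 17404208/35.
Adding: ||u||_{H^1}^2 = 8723284/21 + 17404208/35 = 95829044/105.


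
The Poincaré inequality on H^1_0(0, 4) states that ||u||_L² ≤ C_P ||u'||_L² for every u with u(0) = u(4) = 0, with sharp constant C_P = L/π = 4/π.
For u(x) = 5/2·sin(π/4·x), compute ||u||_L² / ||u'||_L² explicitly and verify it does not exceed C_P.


||u||_L² / ||u'||_L² = 4/π = C_P.

u(x) = 5/2·sin(π/4·x), so u'(x) = 5*π*cos(π*x/4)/8.
Writing u(x) = A·sin(kπx/L) with A = 5/2 and k = 1, use ∫_0^L sin²(kπx/L) dx = L/2 and ∫_0^L cos²(kπx/L) dx = L/2.
u² = 25/4·sin²(π/4·x) and (u')² = 25*π^2/64·cos²(π/4·x), and each of sin², cos² integrates to L/2 = 2 over (0, 4).
∫_0^4 u² dx = 25/2, so ||u||_L² = 5*sqrt(2)/2.
∫_0^4 (u')² dx = 25*π^2/32, so ||u'||_L² = 5*sqrt(2)*π/8.
Ratio ||u||_L² / ||u'||_L² = 4/π.
Sharp Poincaré constant on H^1_0(0, 4) is C_P = L/π = 4/π, achieved by sin(π/4·x).
This is the k = 1 eigenfunction (up to amplitude), so the ratio equals the sharp Poincaré constant exactly.


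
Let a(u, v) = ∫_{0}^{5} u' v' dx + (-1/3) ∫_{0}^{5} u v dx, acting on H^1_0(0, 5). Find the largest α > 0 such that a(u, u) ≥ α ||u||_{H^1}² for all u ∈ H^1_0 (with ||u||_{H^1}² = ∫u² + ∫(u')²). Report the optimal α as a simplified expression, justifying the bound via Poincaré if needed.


α = (-25/3 + π^2)/(π^2 + 25)

Coercivity of a(·,·) on H^1_0(0, 5) means a(u, u) ≥ α ||u||_{H^1}² for every u ∈ H^1_0.
The interval has length L = 5, and Poincaré/coercivity depend only on L. Here a(u, u) = ∫(u')² + (-1/3)·∫u².
Here c = -1/3 < 0 with |c| < (π/L)² = π^2/25, so coercivity still holds. The condition a(u,u) ≥ α||u||_{H^1}² reads (1−α)∫(u')² ≥ (α−c)∫u². Any admissible α is ≤ 1 (rapidly oscillating u have ∫u²/∫(u')² → 0), and α = 1 would force 0 ≥ (1−c)∫u², impossible since c < 1; so 1−α > 0. By the sharp Poincaré inequality on H^1_0 of an interval of length L, ∫(u')² ≥ (π/L)²∫u² with equality for the first sine mode sin(π(x−x₀)/L) (x₀ the left endpoint), so the inequality holds for all u iff (1−α)(π/L)² ≥ α − c, i.e. α ≤ ((π/L)² + c)/((π/L)² + 1) = (1 + c(L/π)²)/(1 + (L/π)²). (Direct route, valid since c ≤ 0: Poincaré gives c∫u² ≥ c(L/π)²∫(u')², so a(u,u) ≥ (1 + c(L/π)²)∫(u')², while ||u||_{H^1}² ≤ (1 + (L/π)²)∫(u')²; dividing yields the same α.) With (π/L)² = π^2/25 and c = -1/3, the largest admissible constant is α = ((π/L)² + c)/((π/L)² + 1).
Simplifying, α = (-25/3 + π^2)/(π^2 + 25).


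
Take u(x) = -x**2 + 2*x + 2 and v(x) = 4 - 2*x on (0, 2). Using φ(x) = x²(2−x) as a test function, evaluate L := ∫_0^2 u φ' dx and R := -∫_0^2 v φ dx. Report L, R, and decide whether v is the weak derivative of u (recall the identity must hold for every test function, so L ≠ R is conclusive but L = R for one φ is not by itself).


LHS = 8/15, RHS = -32/15. No, v is not the weak derivative of u.

u(x) = -x**2 + 2*x + 2, classical derivative u'(x) = 2 - 2*x.
φ(x) = x²(2−x), so φ'(x) = x*(4 - 3*x).
Note φ(0) = φ(2) = 0, so the boundary term u·φ vanishes.
LHS = ∫_0^2 u(x) φ'(x) dx = ∫_0^2 (3*x^4 - 10*x^3 + 2*x^2 + 8*x) dx. Term by term:
  ∫_0^2 3*x^4 dx = 96/5;  ∫_0^2 -10*x^3 dx = -40;  ∫_0^2 2*x^2 dx = 16/3;
  ∫_0^2 8*x dx = 16.
Sum: 96/5 − 40 + 16/3 + 16 = 8/15.
So LHS = 8/15.
∫_0^2 v(x) φ(x) dx = ∫_0^2 (2*x^4 - 8*x^3 + 8*x^2) dx. Term by term:
  ∫_0^2 2*x^4 dx = 64/5;  ∫_0^2 -8*x^3 dx = -32;  ∫_0^2 8*x^2 dx = 64/3.
Sum: 64/5 − 32 + 64/3 = 32/15.
So RHS = -∫_0^2 v(x) φ(x) dx = -32/15.
LHS − RHS = 8/3 ≠ 0, so the identity fails.
(For a valid weak derivative the identity must hold for EVERY test function, in particular this one. The failure shows v is NOT the weak derivative of u.)
Correct weak derivative would be u'(x) = 2 - 2*x.


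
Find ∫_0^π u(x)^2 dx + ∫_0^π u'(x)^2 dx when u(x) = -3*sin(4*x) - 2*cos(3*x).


||u||_{H^1(0,π)}^2 = 960/7 + 193*π/2

u'(x) = 6*sin(3*x) - 12*cos(4*x).
Expand u² and (u')² and integrate term by term on (0, π), using: for integers n ≥ 1, ∫_0^π sin²(nx) dx = ∫_0^π cos²(nx) dx = π/2; for n ≠ n', ∫_0^π sin(nx)sin(n'x) dx = ∫_0^π cos(nx)cos(n'x) dx = 0; and by product-to-sum, ∫_0^π sin(nx)cos(n'x) dx = ½∫_0^π [sin((n+n')x) + sin((n−n')x)] dx, which is 0 when n+n' is even and 2n/(n²−n'²) when n+n' is odd (it need not vanish on (0, π)).
  u² squared terms: (-3)²·∫sin(4x)² dx = 9·π/2 = 9*π/2;  (-2)²·∫cos(3x)² dx = 4·π/2 = 2*π.
  u² cross terms: 2·(-3)·(-2)·∫sin(4x)·cos(3x) dx = 12·(8/7) = 96/7.
  So ∫_0^π u² dx = 9*π/2 + 2*π + 96/7 = 96/7 + 13*π/2.
  (u')² squared terms: (-12)²·∫cos(4x)² dx = 144·π/2 = 72*π;  (6)²·∫sin(3x)² dx = 36·π/2 = 18*π.
  (u')² cross terms: 2·(-12)·(6)·∫cos(4x)·sin(3x) dx = -144·(-6/7) = 864/7.
  So ∫_0^π (u')² dx = 72*π + 18*π + 864/7 = 864/7 + 90*π.
||u||_{H^1}^2 = (96/7 + 13*π/2) + (864/7 + 90*π) = 960/7 + 193*π/2.


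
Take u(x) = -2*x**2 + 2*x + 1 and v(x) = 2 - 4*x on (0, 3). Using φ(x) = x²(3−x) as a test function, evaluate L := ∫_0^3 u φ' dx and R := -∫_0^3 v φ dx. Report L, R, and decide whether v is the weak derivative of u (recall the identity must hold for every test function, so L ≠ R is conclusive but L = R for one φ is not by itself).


LHS = 351/10, RHS = 351/10. Yes, v = u' weakly.

u(x) = -2*x**2 + 2*x + 1, classical derivative u'(x) = 2 - 4*x.
φ(x) = x²(3−x), so φ'(x) = 3*x*(2 - x).
Note φ(0) = φ(3) = 0, so the boundary term u·φ vanishes.
LHS = ∫_0^3 u(x) φ'(x) dx = ∫_0^3 (6*x^4 - 18*x^3 + 9*x^2 + 6*x) dx. Term by term:
  ∫_0^3 6*x^4 dx = 1458/5;  ∫_0^3 -18*x^3 dx = -729/2;  ∫_0^3 9*x^2 dx = 81;
  ∫_0^3 6*x dx = 27.
Sum: 1458/5 − 729/2 + 81 + 27 = 351/10.
So LHS = 351/10.
∫_0^3 v(x) φ(x) dx = ∫_0^3 (4*x^4 - 14*x^3 + 6*x^2) dx. Term by term:
  ∫_0^3 4*x^4 dx = 972/5;  ∫_0^3 -14*x^3 dx = -567/2;  ∫_0^3 6*x^2 dx = 54.
Sum: 972/5 − 567/2 + 54 = -351/10.
So RHS = -∫_0^3 v(x) φ(x) dx = 351/10.
LHS = RHS, so the identity holds for this test φ.
Moreover u is smooth here and v(x) = u'(x) = 2 - 4*x pointwise, so the identity holds for every test function. Hence v is the weak derivative of u.


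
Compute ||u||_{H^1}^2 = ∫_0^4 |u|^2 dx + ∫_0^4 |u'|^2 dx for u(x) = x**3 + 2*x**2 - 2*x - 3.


||u||_{H^1}^2 = 786356/105

The H^1 norm (squared) on an interval (0, L) is
  ||u||_{H^1}^2 = ∫_0^L u(x)^2 dx + ∫_0^L u'(x)^2 dx.
Compute u'(x) = 3*x**2 + 4*x - 2.
Then u(x)^2 = x**6 + 4*x**5 - 14*x**3 - 8*x**2 + 12*x + 9 and u'(x)^2 = 9*x**4 + 24*x**3 + 4*x**2 - 16*x + 4.
Integrate each monomial from 0 to 4 using ∫_0^4 c·x^n dx = c·4^(n+1)/(n+1):
  ∫_0^4 u(x)^2 dx = ∫_0^4 (x^6 + 4*x^5 - 14*x^3 - 8*x^2 + 12*x + 9) dx. Term by term:
    ∫_0^4 x^6 dx = 16384/7;  ∫_0^4 4*x^5 dx = 8192/3;  ∫_0^4 -14*x^3 dx = -896;
    ∫_0^4 -8*x^2 dx = -512/3;  ∫_0^4 12*x dx = 96;  ∫_0^4 9 dx = 36.
  Sum: 16384/7 + 8192/3 − 896 − 512/3 + 96 + 36 = 28956/7.
  ∫_0^4 u'(x)^2 dx = ∫_0^4 (9*x^4 + 24*x^3 + 4*x^2 - 16*x + 4) dx. Term by term:
    ∫_0^4 9*x^4 dx = 9216/5;  ∫_0^4 24*x^3 dx = 1536;  ∫_0^4 4*x^2 dx = 256/3;
    ∫_0^4 -16*x dx = -128;  ∫_0^4 4 dx = 16.
  Sum: 9216/5 + 1536 + 256/3 − 128 + 16 = 50288/15.
Adding: ||u||_{H^1}^2 = 28956/7 + 50288/15 = 786356/105.


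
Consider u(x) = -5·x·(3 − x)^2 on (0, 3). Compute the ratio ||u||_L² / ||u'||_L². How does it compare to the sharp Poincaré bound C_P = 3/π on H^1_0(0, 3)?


||u||_L² / ||u'||_L² = 3*sqrt(14)/14 < C_P = 3/π.

u(x) = -5·x·(3 − x)^2, so u'(x) = 15*(1 - x)*(x - 3).
u(x) = -5·x·(3 − x)^2 vanishes at x = 0 and x = 3, so u ∈ H^1_0(0, 3). Differentiate via the product rule and integrate the resulting polynomials term by term.
  ∫_0^3 u² dx = ∫_0^3 (25*x^6 - 300*x^5 + 1350*x^4 - 2700*x^3 + 2025*x^2) dx. Term by term:
    ∫_0^3 25*x^6 dx = 54675/7;  ∫_0^3 -300*x^5 dx = -36450;  ∫_0^3 1350*x^4 dx = 65610;
    ∫_0^3 -2700*x^3 dx = -54675;  ∫_0^3 2025*x^2 dx = 18225.
  Sum: 54675/7 − 36450 + 65610 − 54675 + 18225 = 3645/7.
  ∫_0^3 (u')² dx = ∫_0^3 (225*x^4 - 1800*x^3 + 4950*x^2 - 5400*x + 2025) dx. Term by term:
    ∫_0^3 225*x^4 dx = 10935;  ∫_0^3 -1800*x^3 dx = -36450;  ∫_0^3 4950*x^2 dx = 44550;
    ∫_0^3 -5400*x dx = -24300;  ∫_0^3 2025 dx = 6075.
  Sum: 10935 − 36450 + 44550 − 24300 + 6075 = 810.
∫_0^3 u² dx = 3645/7, so ||u||_L² = 27*sqrt(35)/7.
∫_0^3 (u')² dx = 810, so ||u'||_L² = 9*sqrt(10).
Ratio ||u||_L² / ||u'||_L² = 3*sqrt(14)/14.
Sharp Poincaré constant on H^1_0(0, 3) is C_P = L/π = 3/π, achieved by sin(π/3·x).
A polynomial bump cannot attain the sharp Poincaré constant (only the first sine eigenfunction does), so the ratio is strictly less than C_P, consistent with ||u||_L² ≤ C_P ||u'||_L².


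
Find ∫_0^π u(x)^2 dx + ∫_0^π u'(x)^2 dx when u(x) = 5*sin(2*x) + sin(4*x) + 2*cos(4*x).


||u||_{H^1(0,π)}^2 = 105*π

u'(x) = -8*sin(4*x) + 10*cos(2*x) + 4*cos(4*x).
Expand u² and (u')² and integrate term by term on (0, π), using: for integers n ≥ 1, ∫_0^π sin²(nx) dx = ∫_0^π cos²(nx) dx = π/2; for n ≠ n', ∫_0^π sin(nx)sin(n'x) dx = ∫_0^π cos(nx)cos(n'x) dx = 0; and by product-to-sum, ∫_0^π sin(nx)cos(n'x) dx = ½∫_0^π [sin((n+n')x) + sin((n−n')x)] dx, which is 0 when n+n' is even and 2n/(n²−n'²) when n+n' is odd (it need not vanish on (0, π)).
  u² squared terms: (2)²·∫cos(4x)² dx = 4·π/2 = 2*π;  (5)²·∫sin(2x)² dx = 25·π/2 = 25*π/2;  (1)²·∫sin(4x)² dx = 1·π/2 = π/2.
  u² cross terms: 2·(2)·(5)·∫cos(4x)·sin(2x) dx = 20·(0) = 0;  2·(2)·(1)·∫cos(4x)·sin(4x) dx = 4·(0) = 0;  2·(5)·(1)·∫sin(2x)·sin(4x) dx = 10·(0) = 0.
  So ∫_0^π u² dx = 2*π + 25*π/2 + π/2 + 0 + 0 + 0 = 15*π.
  (u')² squared terms: (-8)²·∫sin(4x)² dx = 64·π/2 = 32*π;  (4)²·∫cos(4x)² dx = 16·π/2 = 8*π;  (10)²·∫cos(2x)² dx = 100·π/2 = 50*π.
  (u')² cross terms: 2·(-8)·(4)·∫sin(4x)·cos(4x) dx = -64·(0) = 0;  2·(-8)·(10)·∫sin(4x)·cos(2x) dx = -160·(0) = 0;  2·(4)·(10)·∫cos(4x)·cos(2x) dx = 80·(0) = 0.
  So ∫_0^π (u')² dx = 32*π + 8*π + 50*π + 0 + 0 + 0 = 90*π.
||u||_{H^1}^2 = (15*π) + (90*π) = 105*π.


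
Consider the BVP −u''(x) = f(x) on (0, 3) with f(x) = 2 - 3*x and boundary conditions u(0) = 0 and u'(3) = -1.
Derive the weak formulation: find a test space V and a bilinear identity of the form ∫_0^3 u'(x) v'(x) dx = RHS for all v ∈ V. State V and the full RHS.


V = {v ∈ H^1(0, 3) : v(0) = 0} (test functions vanish at x = 0 where u is specified); weak form: ∫_0^3 u'v' dx = ∫_0^3 (2 - 3*x) v dx − v(3) for all v ∈ V.

Multiply both sides by a test function v and integrate from 0 to 3:
  ∫_0^3 −u''(x) v(x) dx = ∫_0^3 f(x) v(x) dx.
Integrate the LHS by parts once:
  ∫_0^3 −u'' v dx = −[u'(x) v(x)]_0^3 + ∫_0^3 u'(x) v'(x) dx.
Thus ∫_0^3 u'(x) v'(x) dx = ∫_0^3 f(x) v(x) dx + [u'(x) v(x)]_0^3.
Choose V so that boundary terms are either known or forced to vanish.
Mixed BC: u(0) = 0 (Dirichlet) and u'(3) = -1 (Neumann). Define V = {v ∈ H^1(0, 3) : v(0) = 0}. Then [u' v]_0^3 = u'(3)·v(3) − u'(0)·0 = − v(3).
Weak formulation: find u (satisfying any essential BC) such that ∫_0^3 u'(x) v'(x) dx = ∫_0^3 f v dx − v(3) for all v ∈ V (Dirichlet at 0 absorbed into V; Neumann datum at x = 3 contributes the boundary term).
Substituting f(x) = 2 - 3*x, the right-hand side is ∫_0^3 (2 - 3*x) v dx − v(3).


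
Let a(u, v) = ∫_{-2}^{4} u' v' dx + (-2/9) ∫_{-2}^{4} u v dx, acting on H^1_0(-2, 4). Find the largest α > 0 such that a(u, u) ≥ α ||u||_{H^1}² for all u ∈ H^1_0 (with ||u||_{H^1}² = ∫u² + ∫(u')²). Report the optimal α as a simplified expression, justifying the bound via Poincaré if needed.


α = (-8 + π^2)/(π^2 + 36)

Coercivity of a(·,·) on H^1_0(-2, 4) means a(u, u) ≥ α ||u||_{H^1}² for every u ∈ H^1_0.
The interval has length L = 6, and Poincaré/coercivity depend only on L. Here a(u, u) = ∫(u')² + (-2/9)·∫u².
Here c = -2/9 < 0 with |c| < (π/L)² = π^2/36, so coercivity still holds. The condition a(u,u) ≥ α||u||_{H^1}² reads (1−α)∫(u')² ≥ (α−c)∫u². Any admissible α is ≤ 1 (rapidly oscillating u have ∫u²/∫(u')² → 0), and α = 1 would force 0 ≥ (1−c)∫u², impossible since c < 1; so 1−α > 0. By the sharp Poincaré inequality on H^1_0 of an interval of length L, ∫(u')² ≥ (π/L)²∫u² with equality for the first sine mode sin(π(x−x₀)/L) (x₀ the left endpoint), so the inequality holds for all u iff (1−α)(π/L)² ≥ α − c, i.e. α ≤ ((π/L)² + c)/((π/L)² + 1) = (1 + c(L/π)²)/(1 + (L/π)²). (Direct route, valid since c ≤ 0: Poincaré gives c∫u² ≥ c(L/π)²∫(u')², so a(u,u) ≥ (1 + c(L/π)²)∫(u')², while ||u||_{H^1}² ≤ (1 + (L/π)²)∫(u')²; dividing yields the same α.) With (π/L)² = π^2/36 and c = -2/9, the largest admissible constant is α = ((π/L)² + c)/((π/L)² + 1).
Simplifying, α = (-8 + π^2)/(π^2 + 36).


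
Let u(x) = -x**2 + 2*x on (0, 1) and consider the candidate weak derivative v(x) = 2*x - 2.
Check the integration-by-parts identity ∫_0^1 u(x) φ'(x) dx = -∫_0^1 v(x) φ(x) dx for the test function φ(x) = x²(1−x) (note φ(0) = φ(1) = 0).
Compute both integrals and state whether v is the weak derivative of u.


LHS = -1/15, RHS = 1/15. No, v is not the weak derivative of u.

u(x) = -x**2 + 2*x, classical derivative u'(x) = 2 - 2*x.
φ(x) = x²(1−x), so φ'(x) = x*(2 - 3*x).
Note φ(0) = φ(1) = 0, so the boundary term u·φ vanishes.
LHS = ∫_0^1 u(x) φ'(x) dx = ∫_0^1 (3*x^4 - 8*x^3 + 4*x^2) dx. Term by term:
  ∫_0^1 3*x^4 dx = 3/5;  ∫_0^1 -8*x^3 dx = -2;  ∫_0^1 4*x^2 dx = 4/3.
Sum: 3/5 − 2 + 4/3 = -1/15.
So LHS = -1/15.
∫_0^1 v(x) φ(x) dx = ∫_0^1 (-2*x^4 + 4*x^3 - 2*x^2) dx. Term by term:
  ∫_0^1 -2*x^4 dx = -2/5;  ∫_0^1 4*x^3 dx = 1;  ∫_0^1 -2*x^2 dx = -2/3.
Sum: -2/5 + 1 − 2/3 = -1/15.
So RHS = -∫_0^1 v(x) φ(x) dx = 1/15.
LHS − RHS = -2/15 ≠ 0, so the identity fails.
(For a valid weak derivative the identity must hold for EVERY test function, in particular this one. The failure shows v is NOT the weak derivative of u.)
Correct weak derivative would be u'(x) = 2 - 2*x.


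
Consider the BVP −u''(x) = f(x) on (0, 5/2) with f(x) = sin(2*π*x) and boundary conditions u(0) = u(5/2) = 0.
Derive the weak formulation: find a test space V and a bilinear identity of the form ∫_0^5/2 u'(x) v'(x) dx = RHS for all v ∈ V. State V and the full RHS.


V = H^1_0(0, 5/2) (so v(0) = v(5/2) = 0); weak form: ∫_0^5/2 u'v' dx = ∫_0^5/2 (sin(2*π*x)) v dx for all v ∈ V.

Multiply both sides by a test function v and integrate from 0 to 5/2:
  ∫_0^5/2 −u''(x) v(x) dx = ∫_0^5/2 f(x) v(x) dx.
Integrate the LHS by parts once:
  ∫_0^5/2 −u'' v dx = −[u'(x) v(x)]_0^5/2 + ∫_0^5/2 u'(x) v'(x) dx.
Thus ∫_0^5/2 u'(x) v'(x) dx = ∫_0^5/2 f(x) v(x) dx + [u'(x) v(x)]_0^5/2.
Choose V so that boundary terms are either known or forced to vanish.
u is Dirichlet: u(0) = u(5/2) = 0. Let V = H^1_0(0, 5/2); then v(0) = v(5/2) = 0, and [u' v]_0^5/2 = 0.
Weak formulation: find u (satisfying any essential BC) such that ∫_0^5/2 u'(x) v'(x) dx = ∫_0^5/2 f v dx for all v ∈ V.
Substituting f(x) = sin(2*π*x), the right-hand side is ∫_0^5/2 (sin(2*π*x)) v dx.


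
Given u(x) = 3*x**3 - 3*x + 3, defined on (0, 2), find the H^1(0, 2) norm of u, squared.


||u||_{H^1}^2 = 18192/35

The H^1 norm (squared) on an interval (0, L) is
  ||u||_{H^1}^2 = ∫_0^L u(x)^2 dx + ∫_0^L u'(x)^2 dx.
Compute u'(x) = 9*x**2 - 3.
Then u(x)^2 = 9*x**6 - 18*x**4 + 18*x**3 + 9*x**2 - 18*x + 9 and u'(x)^2 = 81*x**4 - 54*x**2 + 9.
Integrate each monomial from 0 to 2 using ∫_0^2 c·x^n dx = c·2^(n+1)/(n+1):
  ∫_0^2 u(x)^2 dx = ∫_0^2 (9*x^6 - 18*x^4 + 18*x^3 + 9*x^2 - 18*x + 9) dx. Term by term:
    ∫_0^2 9*x^6 dx = 1152/7;  ∫_0^2 -18*x^4 dx = -576/5;  ∫_0^2 18*x^3 dx = 72;
    ∫_0^2 9*x^2 dx = 24;  ∫_0^2 -18*x dx = -36;  ∫_0^2 9 dx = 18.
  Sum: 1152/7 − 576/5 + 72 + 24 − 36 + 18 = 4458/35.
  ∫_0^2 u'(x)^2 dx = ∫_0^2 (81*x^4 - 54*x^2 + 9) dx. Term by term:
    ∫_0^2 81*x^4 dx = 2592/5;  ∫_0^2 -54*x^2 dx = -144;  ∫_0^2 9 dx = 18.
  Sum: 2592/5 − 144 + 18 = 1962/5.
Adding: ||u||_{H^1}^2 = 4458/35 + 1962/5 = 18192/35.


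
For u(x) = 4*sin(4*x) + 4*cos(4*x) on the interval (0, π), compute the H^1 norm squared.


||u||_{H^1(0,π)}^2 = 272*π

u'(x) = -16*sin(4*x) + 16*cos(4*x).
Expand u² and (u')² and integrate term by term on (0, π), using: for integers n ≥ 1, ∫_0^π sin²(nx) dx = ∫_0^π cos²(nx) dx = π/2; for n ≠ n', ∫_0^π sin(nx)sin(n'x) dx = ∫_0^π cos(nx)cos(n'x) dx = 0; and by product-to-sum, ∫_0^π sin(nx)cos(n'x) dx = ½∫_0^π [sin((n+n')x) + sin((n−n')x)] dx, which is 0 when n+n' is even and 2n/(n²−n'²) when n+n' is odd (it need not vanish on (0, π)).
  u² squared terms: (4)²·∫cos(4x)² dx = 16·π/2 = 8*π;  (4)²·∫sin(4x)² dx = 16·π/2 = 8*π.
  u² cross terms: 2·(4)·(4)·∫cos(4x)·sin(4x) dx = 32·(0) = 0.
  So ∫_0^π u² dx = 8*π + 8*π + 0 = 16*π.
  (u')² squared terms: (-16)²·∫sin(4x)² dx = 256·π/2 = 128*π;  (16)²·∫cos(4x)² dx = 256·π/2 = 128*π.
  (u')² cross terms: 2·(-16)·(16)·∫sin(4x)·cos(4x) dx = -512·(0) = 0.
  So ∫_0^π (u')² dx = 128*π + 128*π + 0 = 256*π.
||u||_{H^1}^2 = (16*π) + (256*π) = 272*π.


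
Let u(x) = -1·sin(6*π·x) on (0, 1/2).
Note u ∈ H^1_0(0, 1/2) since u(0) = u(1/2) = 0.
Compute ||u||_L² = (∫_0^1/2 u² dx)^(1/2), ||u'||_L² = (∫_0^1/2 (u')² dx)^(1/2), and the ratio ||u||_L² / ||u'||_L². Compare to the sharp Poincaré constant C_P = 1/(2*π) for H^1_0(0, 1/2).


||u||_L² / ||u'||_L² = 1/(6*π) < C_P = 1/(2*π).

u(x) = -1·sin(6*π·x), so u'(x) = -6*π*cos(6*π*x).
Writing u(x) = A·sin(kπx/L) with A = -1 and k = 3, use ∫_0^L sin²(kπx/L) dx = L/2 and ∫_0^L cos²(kπx/L) dx = L/2.
u² = 1·sin²(6*π·x) and (u')² = 36*π^2·cos²(6*π·x), and each of sin², cos² integrates to L/2 = 1/4 over (0, 1/2).
∫_0^1/2 u² dx = 1/4, so ||u||_L² = 1/2.
∫_0^1/2 (u')² dx = 9*π^2, so ||u'||_L² = 3*π.
Ratio ||u||_L² / ||u'||_L² = 1/(6*π).
Sharp Poincaré constant on H^1_0(0, 1/2) is C_P = L/π = 1/(2*π), achieved by sin(2*π·x).
This is the k = 3 harmonic; the ratio L/(kπ) is strictly less than C_P = L/π, consistent with the sharp inequality ||u||_L² ≤ C_P ||u'||_L².


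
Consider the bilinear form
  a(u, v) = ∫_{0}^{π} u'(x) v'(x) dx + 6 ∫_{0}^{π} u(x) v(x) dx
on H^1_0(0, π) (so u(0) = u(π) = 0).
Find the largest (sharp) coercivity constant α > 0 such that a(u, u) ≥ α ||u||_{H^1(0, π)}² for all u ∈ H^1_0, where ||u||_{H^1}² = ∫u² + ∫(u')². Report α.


α = 1

Coercivity of a(·,·) on H^1_0(0, π) means a(u, u) ≥ α ||u||_{H^1}² for every u ∈ H^1_0.
The interval has length L = π, and Poincaré/coercivity depend only on L. Here a(u, u) = ∫(u')² + (6)·∫u².
Here c = 6 ≥ 1, so a(u,u) = ∫(u')² + c∫u² ≥ ∫(u')² + ∫u² = ||u||_{H^1}², i.e. α = 1 works. No larger α is possible: a(u,u) ≥ α||u||_{H^1}² means (1−α)∫(u')² ≥ (α−c)∫u², and for the modes u_n = sin(nπ(x−x₀)/L) (x₀ the left endpoint) one has ∫u_n²/∫(u_n')² = (L/(nπ))² → 0, so a(u_n,u_n)/||u_n||_{H^1}² → 1. Hence the optimal constant is α = 1.
Therefore α = 1.


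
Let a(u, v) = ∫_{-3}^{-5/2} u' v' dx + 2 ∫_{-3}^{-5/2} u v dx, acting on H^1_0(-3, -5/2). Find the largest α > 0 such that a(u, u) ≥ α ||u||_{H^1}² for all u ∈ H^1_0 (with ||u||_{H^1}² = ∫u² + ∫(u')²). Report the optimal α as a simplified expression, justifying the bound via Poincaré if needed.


α = 1

Coercivity of a(·,·) on H^1_0(-3, -5/2) means a(u, u) ≥ α ||u||_{H^1}² for every u ∈ H^1_0.
The interval has length L = 1/2, and Poincaré/coercivity depend only on L. Here a(u, u) = ∫(u')² + (2)·∫u².
Here c = 2 ≥ 1, so a(u,u) = ∫(u')² + c∫u² ≥ ∫(u')² + ∫u² = ||u||_{H^1}², i.e. α = 1 works. No larger α is possible: a(u,u) ≥ α||u||_{H^1}² means (1−α)∫(u')² ≥ (α−c)∫u², and for the modes u_n = sin(nπ(x−x₀)/L) (x₀ the left endpoint) one has ∫u_n²/∫(u_n')² = (L/(nπ))² → 0, so a(u_n,u_n)/||u_n||_{H^1}² → 1. Hence the optimal constant is α = 1.
Therefore α = 1.


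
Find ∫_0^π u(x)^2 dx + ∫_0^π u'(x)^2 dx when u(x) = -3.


||u||_{H^1(0,π)}^2 = 9*π

u'(x) = 0.
Expand u² and (u')² and integrate term by term on (0, π), using: for integers n ≥ 1, ∫_0^π sin²(nx) dx = ∫_0^π cos²(nx) dx = π/2; for n ≠ n', ∫_0^π sin(nx)sin(n'x) dx = ∫_0^π cos(nx)cos(n'x) dx = 0; and by product-to-sum, ∫_0^π sin(nx)cos(n'x) dx = ½∫_0^π [sin((n+n')x) + sin((n−n')x)] dx, which is 0 when n+n' is even and 2n/(n²−n'²) when n+n' is odd (it need not vanish on (0, π)). For the constant mode: ∫_0^π 1 dx = π, ∫_0^π cos(nx) dx = 0, ∫_0^π sin(nx) dx = (1−(−1)^n)/n.
  u² squared terms: (-3)²·∫1 dx = 9·π = 9*π.
  So ∫_0^π u² dx = 9*π.
  u' ≡ 0, so ∫_0^π (u')² dx = 0.
||u||_{H^1}^2 = (9*π) + (0) = 9*π.


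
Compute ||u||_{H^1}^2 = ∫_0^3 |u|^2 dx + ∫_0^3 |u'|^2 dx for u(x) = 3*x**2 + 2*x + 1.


||u||_{H^1}^2 = 6177/5

The H^1 norm (squared) on an interval (0, L) is
  ||u||_{H^1}^2 = ∫_0^L u(x)^2 dx + ∫_0^L u'(x)^2 dx.
Compute u'(x) = 6*x + 2.
Then u(x)^2 = 9*x**4 + 12*x**3 + 10*x**2 + 4*x + 1 and u'(x)^2 = 36*x**2 + 24*x + 4.
Integrate each monomial from 0 to 3 using ∫_0^3 c·x^n dx = c·3^(n+1)/(n+1):
  ∫_0^3 u(x)^2 dx = ∫_0^3 (9*x^4 + 12*x^3 + 10*x^2 + 4*x + 1) dx. Term by term:
    ∫_0^3 9*x^4 dx = 2187/5;  ∫_0^3 12*x^3 dx = 243;  ∫_0^3 10*x^2 dx = 90;
    ∫_0^3 4*x dx = 18;  ∫_0^3 1 dx = 3.
  Sum: 2187/5 + 243 + 90 + 18 + 3 = 3957/5.
  ∫_0^3 u'(x)^2 dx = ∫_0^3 (36*x^2 + 24*x + 4) dx. Term by term:
    ∫_0^3 36*x^2 dx = 324;  ∫_0^3 24*x dx = 108;  ∫_0^3 4 dx = 12.
  Sum: 324 + 108 + 12 = 444.
Adding: ||u||_{H^1}^2 = 3957/5 + 444 = 6177/5.


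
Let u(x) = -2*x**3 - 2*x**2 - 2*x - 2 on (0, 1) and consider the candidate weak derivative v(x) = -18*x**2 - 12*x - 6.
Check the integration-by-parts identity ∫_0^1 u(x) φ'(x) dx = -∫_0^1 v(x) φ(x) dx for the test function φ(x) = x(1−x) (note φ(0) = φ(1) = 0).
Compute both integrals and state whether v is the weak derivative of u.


LHS = 29/30, RHS = 29/10. No, v is not the weak derivative of u.

u(x) = -2*x**3 - 2*x**2 - 2*x - 2, classical derivative u'(x) = -6*x**2 - 4*x - 2.
φ(x) = x(1−x), so φ'(x) = 1 - 2*x.
Note φ(0) = φ(1) = 0, so the boundary term u·φ vanishes.
LHS = ∫_0^1 u(x) φ'(x) dx = ∫_0^1 (4*x^4 + 2*x^3 + 2*x^2 + 2*x - 2) dx. Term by term:
  ∫_0^1 4*x^4 dx = 4/5;  ∫_0^1 2*x^3 dx = 1/2;  ∫_0^1 2*x^2 dx = 2/3;
  ∫_0^1 2*x dx = 1;  ∫_0^1 -2 dx = -2.
Sum: 4/5 + 1/2 + 2/3 + 1 − 2 = 29/30.
So LHS = 29/30.
∫_0^1 v(x) φ(x) dx = ∫_0^1 (18*x^4 - 6*x^3 - 6*x^2 - 6*x) dx. Term by term:
  ∫_0^1 18*x^4 dx = 18/5;  ∫_0^1 -6*x^3 dx = -3/2;  ∫_0^1 -6*x^2 dx = -2;
  ∫_0^1 -6*x dx = -3.
Sum: 18/5 − 3/2 − 2 − 3 = -29/10.
So RHS = -∫_0^1 v(x) φ(x) dx = 29/10.
LHS − RHS = -29/15 ≠ 0, so the identity fails.
(For a valid weak derivative the identity must hold for EVERY test function, in particular this one. The failure shows v is NOT the weak derivative of u.)
Correct weak derivative would be u'(x) = -6*x**2 - 4*x - 2.


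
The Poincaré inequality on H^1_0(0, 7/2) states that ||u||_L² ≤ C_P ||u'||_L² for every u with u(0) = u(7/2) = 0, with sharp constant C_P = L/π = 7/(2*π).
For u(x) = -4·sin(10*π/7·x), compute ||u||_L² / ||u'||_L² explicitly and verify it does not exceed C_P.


||u||_L² / ||u'||_L² = 7/(10*π) < C_P = 7/(2*π).

u(x) = -4·sin(10*π/7·x), so u'(x) = -40*π*cos(10*π*x/7)/7.
Writing u(x) = A·sin(kπx/L) with A = -4 and k = 5, use ∫_0^L sin²(kπx/L) dx = L/2 and ∫_0^L cos²(kπx/L) dx = L/2.
u² = 16·sin²(10*π/7·x) and (u')² = 1600*π^2/49·cos²(10*π/7·x), and each of sin², cos² integrates to L/2 = 7/4 over (0, 7/2).
∫_0^7/2 u² dx = 28, so ||u||_L² = 2*sqrt(7).
∫_0^7/2 (u')² dx = 400*π^2/7, so ||u'||_L² = 20*sqrt(7)*π/7.
Ratio ||u||_L² / ||u'||_L² = 7/(10*π).
Sharp Poincaré constant on H^1_0(0, 7/2) is C_P = L/π = 7/(2*π), achieved by sin(2*π/7·x).
This is the k = 5 harmonic; the ratio L/(kπ) is strictly less than C_P = L/π, consistent with the sharp inequality ||u||_L² ≤ C_P ||u'||_L².


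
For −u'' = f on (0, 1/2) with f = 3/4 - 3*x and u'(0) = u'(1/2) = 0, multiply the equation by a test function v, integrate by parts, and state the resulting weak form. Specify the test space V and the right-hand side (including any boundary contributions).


V = H^1(0, 1/2) (no boundary constraint on v; u is determined up to an additive constant); weak form: ∫_0^1/2 u'v' dx = ∫_0^1/2 (3/4 - 3*x) v dx for all v ∈ V.

Multiply both sides by a test function v and integrate from 0 to 1/2:
  ∫_0^1/2 −u''(x) v(x) dx = ∫_0^1/2 f(x) v(x) dx.
Integrate the LHS by parts once:
  ∫_0^1/2 −u'' v dx = −[u'(x) v(x)]_0^1/2 + ∫_0^1/2 u'(x) v'(x) dx.
Thus ∫_0^1/2 u'(x) v'(x) dx = ∫_0^1/2 f(x) v(x) dx + [u'(x) v(x)]_0^1/2.
Choose V so that boundary terms are either known or forced to vanish.
u has homogeneous Neumann: u'(0) = u'(1/2) = 0. So [u' v]_0^1/2 = 0·v(1/2) − 0·v(0) = 0 for any v; take V = H^1(0, 1/2).
Weak formulation: find u (satisfying any essential BC) such that ∫_0^1/2 u'(x) v'(x) dx = ∫_0^1/2 f v dx for all v ∈ V (homogeneous Neumann, so boundary terms vanish).
Substituting f(x) = 3/4 - 3*x, the right-hand side is ∫_0^1/2 (3/4 - 3*x) v dx.
Compatibility check (pure Neumann): taking v ≡ 1 ∈ V gives 0 = ∫_0^1/2 f dx + (0) − (0), i.e. ∫_0^1/2 f dx must equal u'(0) − u'(1/2) = 0. Indeed ∫_0^1/2 (3/4 - 3*x) dx = 0, so the data are compatible. The solution is then unique only up to an additive constant (fix it e.g. by requiring ∫_0^1/2 u dx = 0).
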